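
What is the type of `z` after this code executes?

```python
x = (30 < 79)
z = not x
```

'not' returns bool

bool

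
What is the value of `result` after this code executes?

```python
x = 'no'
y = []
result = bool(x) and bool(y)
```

x = 'no'; y = []; result = False

False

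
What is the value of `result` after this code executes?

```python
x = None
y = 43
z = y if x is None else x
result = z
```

x = None; y = 43; z = 43; result = 43

43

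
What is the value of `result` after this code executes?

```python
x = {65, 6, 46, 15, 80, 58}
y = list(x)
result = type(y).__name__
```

x is set; y is list; result = 'list'

'list'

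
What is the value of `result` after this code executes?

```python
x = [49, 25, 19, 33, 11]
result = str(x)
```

x = [49, 25, 19, 33, 11]; result = '[49, 25, 19, 33, 11]'

'[49, 25, 19, 33, 11]'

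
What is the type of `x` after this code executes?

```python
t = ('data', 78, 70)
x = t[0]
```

Index 0 of tuple is a str literal

str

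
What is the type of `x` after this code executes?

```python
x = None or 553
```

'or' with None returns the other truthy value

int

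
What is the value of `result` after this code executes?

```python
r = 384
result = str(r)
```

r = 384; result = '384'

'384'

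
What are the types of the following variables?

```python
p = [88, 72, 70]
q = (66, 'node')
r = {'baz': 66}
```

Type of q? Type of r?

q is assigned a tuple (parenthesized, comma-separated values); r is assigned a dict literal ({key: value})

tuple, dict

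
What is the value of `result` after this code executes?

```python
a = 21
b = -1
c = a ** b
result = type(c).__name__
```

a is int; b is int; c is float; result = 'float'

'float'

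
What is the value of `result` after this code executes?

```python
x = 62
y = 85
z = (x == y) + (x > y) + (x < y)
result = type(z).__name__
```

x is int; y is int; z is int; result = 'int'

'int'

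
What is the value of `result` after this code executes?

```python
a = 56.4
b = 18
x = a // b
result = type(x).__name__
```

a is float; b is int; x is float; result = 'float'

'float'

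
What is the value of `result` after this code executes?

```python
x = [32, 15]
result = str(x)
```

x = [32, 15]; result = '[32, 15]'

'[32, 15]'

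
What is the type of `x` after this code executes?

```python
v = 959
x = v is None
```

'is' comparison returns bool

bool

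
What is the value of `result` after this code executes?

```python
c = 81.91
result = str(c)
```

c = 81.91; result = '81.91'

'81.91'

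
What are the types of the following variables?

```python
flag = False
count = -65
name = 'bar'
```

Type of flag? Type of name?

flag is assigned the constant False, which has type bool; name is assigned a quoted string literal, so it is a str

bool, str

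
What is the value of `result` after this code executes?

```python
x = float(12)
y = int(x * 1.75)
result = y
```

x = 12.0; y = 21; result = 21

21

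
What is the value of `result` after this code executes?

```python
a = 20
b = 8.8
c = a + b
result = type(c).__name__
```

a is int; b is float; c is float; result = 'float'

'float'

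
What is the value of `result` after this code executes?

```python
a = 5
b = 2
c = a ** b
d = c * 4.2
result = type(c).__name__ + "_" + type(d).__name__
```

a is int; b is int; c is int; d is float; result = 'int_float'

'int_float'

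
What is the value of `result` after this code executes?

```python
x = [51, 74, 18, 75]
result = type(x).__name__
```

x is list; result = 'list'

'list'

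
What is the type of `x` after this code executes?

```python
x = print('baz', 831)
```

print() returns None

NoneType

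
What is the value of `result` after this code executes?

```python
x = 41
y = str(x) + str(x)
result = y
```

x = 41; y = '4141'; result = '4141'

'4141'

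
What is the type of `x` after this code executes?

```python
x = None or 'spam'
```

'or' with None returns the other truthy value (str)

str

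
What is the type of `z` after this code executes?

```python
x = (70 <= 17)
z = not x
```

'not' returns bool

bool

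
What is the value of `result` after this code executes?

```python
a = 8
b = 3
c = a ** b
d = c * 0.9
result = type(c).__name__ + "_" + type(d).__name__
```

a is int; b is int; c is int; d is float; result = 'int_float'

'int_float'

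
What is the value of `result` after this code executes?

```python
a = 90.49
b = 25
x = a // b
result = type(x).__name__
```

a is float; b is int; x is float; result = 'float'

'float'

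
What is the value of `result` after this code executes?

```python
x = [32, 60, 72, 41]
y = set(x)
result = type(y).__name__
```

x is list; y is set; result = 'set'

'set'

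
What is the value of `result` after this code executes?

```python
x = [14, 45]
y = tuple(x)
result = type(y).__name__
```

x is list; y is tuple; result = 'tuple'

'tuple'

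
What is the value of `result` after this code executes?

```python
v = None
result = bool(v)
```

v = None; result = False

False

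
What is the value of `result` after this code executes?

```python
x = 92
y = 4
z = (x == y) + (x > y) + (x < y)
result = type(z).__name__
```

x is int; y is int; z is int; result = 'int'

'int'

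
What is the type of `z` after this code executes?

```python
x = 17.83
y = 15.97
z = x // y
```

float // float = float

float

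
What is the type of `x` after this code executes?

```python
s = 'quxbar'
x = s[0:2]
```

Slicing a str returns str

str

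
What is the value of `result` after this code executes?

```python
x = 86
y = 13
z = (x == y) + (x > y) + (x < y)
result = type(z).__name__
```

x is int; y is int; z is int; result = 'int'

'int'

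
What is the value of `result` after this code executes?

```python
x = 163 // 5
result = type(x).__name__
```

x is int; result = 'int'

'int'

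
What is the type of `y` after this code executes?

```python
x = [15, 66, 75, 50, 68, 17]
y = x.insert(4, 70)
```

list.insert() returns None

NoneType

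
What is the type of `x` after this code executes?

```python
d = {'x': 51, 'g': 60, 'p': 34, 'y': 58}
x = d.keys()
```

.keys() returns dict_keys view

dict_keys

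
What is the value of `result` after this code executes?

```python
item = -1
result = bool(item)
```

item = -1; result = True

True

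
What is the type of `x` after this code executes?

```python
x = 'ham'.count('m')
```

str.count() returns int

int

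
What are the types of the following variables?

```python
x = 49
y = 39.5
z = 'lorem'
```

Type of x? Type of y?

x is assigned a bare integer (no decimal point), so it is an int; y is assigned a number with a decimal point, so it is a float

int, float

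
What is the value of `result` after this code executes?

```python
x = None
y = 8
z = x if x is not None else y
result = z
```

x = None; y = 8; z = 8; result = 8

8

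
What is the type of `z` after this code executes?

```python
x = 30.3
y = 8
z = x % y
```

float % int = float

float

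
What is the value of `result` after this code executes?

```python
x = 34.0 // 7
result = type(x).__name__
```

x is float; result = 'float'

'float'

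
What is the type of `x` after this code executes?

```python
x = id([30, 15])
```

id() returns int

int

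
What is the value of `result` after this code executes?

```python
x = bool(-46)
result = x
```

x = True; result = True

True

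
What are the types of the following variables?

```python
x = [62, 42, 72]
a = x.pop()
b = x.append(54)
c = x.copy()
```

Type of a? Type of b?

pop() returns element; append() returns None

int, NoneType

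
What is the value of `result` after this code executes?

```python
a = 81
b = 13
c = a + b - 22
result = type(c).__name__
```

a is int; b is int; c is int; result = 'int'

'int'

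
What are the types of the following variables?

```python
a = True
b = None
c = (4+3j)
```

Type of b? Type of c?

b is assigned None, whose type is NoneType; c is assigned (4+3j), an int plus an imaginary literal (j suffix), which evaluates to complex

NoneType, complex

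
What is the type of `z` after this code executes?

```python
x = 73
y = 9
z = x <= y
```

Comparison returns bool

bool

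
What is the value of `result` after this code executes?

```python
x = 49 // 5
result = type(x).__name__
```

x is int; result = 'int'

'int'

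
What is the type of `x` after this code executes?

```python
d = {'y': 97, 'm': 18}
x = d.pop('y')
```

dict.pop() returns the value

int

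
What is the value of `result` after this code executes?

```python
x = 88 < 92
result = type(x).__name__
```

x is bool; result = 'bool'

'bool'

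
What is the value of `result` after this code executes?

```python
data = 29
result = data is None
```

data = 29; result = False

False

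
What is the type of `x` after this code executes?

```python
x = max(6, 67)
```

max() of ints returns int

int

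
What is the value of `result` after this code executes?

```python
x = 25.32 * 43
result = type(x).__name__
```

x is float; result = 'float'

'float'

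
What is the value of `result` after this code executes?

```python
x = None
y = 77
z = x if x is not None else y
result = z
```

x = None; y = 77; z = 77; result = 77

77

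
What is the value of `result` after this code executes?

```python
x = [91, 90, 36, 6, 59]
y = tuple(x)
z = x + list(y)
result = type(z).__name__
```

x is list; y is tuple; z is list; result = 'list'

'list'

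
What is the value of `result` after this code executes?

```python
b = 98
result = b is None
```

b = 98; result = False

False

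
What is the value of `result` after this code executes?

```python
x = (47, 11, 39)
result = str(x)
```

x = (47, 11, 39); result = '(47, 11, 39)'

'(47, 11, 39)'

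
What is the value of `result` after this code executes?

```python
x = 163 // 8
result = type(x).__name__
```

x is int; result = 'int'

'int'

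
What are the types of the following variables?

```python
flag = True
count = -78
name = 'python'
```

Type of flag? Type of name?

flag is assigned the constant True, which has type bool; name is assigned a quoted string literal, so it is a str

bool, str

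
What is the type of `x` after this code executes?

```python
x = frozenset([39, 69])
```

frozenset() returns frozenset

frozenset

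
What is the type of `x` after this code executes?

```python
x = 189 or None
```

'or' returns first truthy value

int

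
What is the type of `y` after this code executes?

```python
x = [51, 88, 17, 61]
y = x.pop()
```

list.pop() returns the popped element

int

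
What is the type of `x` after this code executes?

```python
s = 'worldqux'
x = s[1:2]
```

Slicing a str returns str

str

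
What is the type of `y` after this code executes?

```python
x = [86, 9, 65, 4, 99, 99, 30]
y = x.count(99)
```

list.count() returns int

int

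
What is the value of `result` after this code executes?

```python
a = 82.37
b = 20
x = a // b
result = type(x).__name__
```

a is float; b is int; x is float; result = 'float'

'float'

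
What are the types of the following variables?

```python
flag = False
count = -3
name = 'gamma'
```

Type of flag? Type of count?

flag is assigned the constant False, which has type bool; count is assigned a bare integer (no decimal point), so it is an int

bool, int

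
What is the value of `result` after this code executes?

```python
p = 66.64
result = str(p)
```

p = 66.64; result = '66.64'

'66.64'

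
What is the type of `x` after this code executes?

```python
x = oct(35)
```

oct() returns str representation

str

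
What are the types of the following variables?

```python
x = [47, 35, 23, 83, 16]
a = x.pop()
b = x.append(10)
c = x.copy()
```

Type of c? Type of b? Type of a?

copy() returns list; append() returns None; pop() returns element

list, NoneType, int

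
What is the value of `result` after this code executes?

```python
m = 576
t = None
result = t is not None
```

m = 576; t = None; result = False

False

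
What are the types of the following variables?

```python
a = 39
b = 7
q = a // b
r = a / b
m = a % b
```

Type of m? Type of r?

% of ints returns int; / returns float

int, float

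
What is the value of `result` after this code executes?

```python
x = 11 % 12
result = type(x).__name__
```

x is int; result = 'int'

'int'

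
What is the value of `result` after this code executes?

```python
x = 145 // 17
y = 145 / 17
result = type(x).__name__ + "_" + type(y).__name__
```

x is int; y is float; result = 'int_float'

'int_float'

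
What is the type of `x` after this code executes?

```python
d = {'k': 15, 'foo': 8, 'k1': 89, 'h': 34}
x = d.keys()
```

.keys() returns dict_keys view

dict_keys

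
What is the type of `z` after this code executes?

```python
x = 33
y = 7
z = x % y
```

int % int = int

int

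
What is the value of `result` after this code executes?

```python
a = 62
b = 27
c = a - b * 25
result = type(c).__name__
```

a is int; b is int; c is int; result = 'int'

'int'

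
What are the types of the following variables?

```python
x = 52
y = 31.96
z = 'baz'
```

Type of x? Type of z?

x is assigned a bare integer (no decimal point), so it is an int; z is assigned a quoted string literal, so it is a str

int, str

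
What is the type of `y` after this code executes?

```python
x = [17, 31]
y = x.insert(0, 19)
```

list.insert() returns None

NoneType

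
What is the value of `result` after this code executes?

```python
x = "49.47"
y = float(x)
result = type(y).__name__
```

x is str; y is float; result = 'float'

'float'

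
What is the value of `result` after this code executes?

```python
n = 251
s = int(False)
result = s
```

n = 251; s = 0; result = 0

0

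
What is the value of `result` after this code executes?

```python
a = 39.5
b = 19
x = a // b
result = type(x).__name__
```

a is float; b is int; x is float; result = 'float'

'float'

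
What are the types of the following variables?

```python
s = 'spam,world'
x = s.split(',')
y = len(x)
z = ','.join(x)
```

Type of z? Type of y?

str.join() returns str; len() returns int

str, int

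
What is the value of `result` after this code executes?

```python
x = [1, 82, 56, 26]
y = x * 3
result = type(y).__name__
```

x is list; y is list; result = 'list'

'list'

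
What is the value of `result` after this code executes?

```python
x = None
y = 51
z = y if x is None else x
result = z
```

x = None; y = 51; z = 51; result = 51

51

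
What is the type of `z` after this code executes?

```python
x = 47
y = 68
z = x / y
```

int / int = float

float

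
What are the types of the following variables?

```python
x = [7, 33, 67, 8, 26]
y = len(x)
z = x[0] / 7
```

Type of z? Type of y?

int / int = float; len() returns int

float, int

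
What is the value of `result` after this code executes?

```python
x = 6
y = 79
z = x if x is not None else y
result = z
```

x = 6; y = 79; z = 6; result = 6

6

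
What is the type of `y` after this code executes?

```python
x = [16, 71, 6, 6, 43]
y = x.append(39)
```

list.append() returns None (mutates in place)

NoneType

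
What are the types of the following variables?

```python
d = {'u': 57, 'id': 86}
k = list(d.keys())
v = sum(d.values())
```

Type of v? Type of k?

sum of ints is int; list() converts to list

int, list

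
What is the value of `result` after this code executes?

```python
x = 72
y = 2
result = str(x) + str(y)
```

x = 72; y = 2; result = '722'

'722'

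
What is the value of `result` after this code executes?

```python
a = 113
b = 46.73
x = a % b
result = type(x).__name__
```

a is int; b is float; x is float; result = 'float'

'float'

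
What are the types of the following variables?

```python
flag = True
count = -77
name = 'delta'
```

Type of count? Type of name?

count is assigned a bare integer (no decimal point), so it is an int; name is assigned a quoted string literal, so it is a str

int, str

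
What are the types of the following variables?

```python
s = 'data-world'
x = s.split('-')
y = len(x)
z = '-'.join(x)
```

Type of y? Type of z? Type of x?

len() returns int; str.join() returns str; str.split() returns list

int, str, list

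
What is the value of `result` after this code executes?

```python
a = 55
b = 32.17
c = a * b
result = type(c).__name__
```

a is int; b is float; c is float; result = 'float'

'float'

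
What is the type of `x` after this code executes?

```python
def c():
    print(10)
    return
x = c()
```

Bare return returns None

NoneType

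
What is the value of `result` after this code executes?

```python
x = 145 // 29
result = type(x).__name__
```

x is int; result = 'int'

'int'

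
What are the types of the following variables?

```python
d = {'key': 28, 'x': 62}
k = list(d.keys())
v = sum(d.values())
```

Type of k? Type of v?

list() converts to list; sum of ints is int

list, int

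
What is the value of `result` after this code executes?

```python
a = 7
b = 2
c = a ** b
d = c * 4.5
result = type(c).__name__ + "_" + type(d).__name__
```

a is int; b is int; c is int; d is float; result = 'int_float'

'int_float'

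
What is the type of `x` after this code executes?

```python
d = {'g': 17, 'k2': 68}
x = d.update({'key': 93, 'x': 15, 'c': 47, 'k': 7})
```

dict.update() returns None

NoneType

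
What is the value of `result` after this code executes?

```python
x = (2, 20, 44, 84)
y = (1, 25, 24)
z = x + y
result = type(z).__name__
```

x is tuple; y is tuple; z is tuple; result = 'tuple'

'tuple'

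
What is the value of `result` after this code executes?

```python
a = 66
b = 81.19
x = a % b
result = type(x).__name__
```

a is int; b is float; x is float; result = 'float'

'float'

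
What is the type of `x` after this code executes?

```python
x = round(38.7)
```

round() with no decimal places returns int

int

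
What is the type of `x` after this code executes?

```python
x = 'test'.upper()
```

str.upper() returns str

str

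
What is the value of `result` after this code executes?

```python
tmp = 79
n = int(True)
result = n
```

tmp = 79; n = 1; result = 1

1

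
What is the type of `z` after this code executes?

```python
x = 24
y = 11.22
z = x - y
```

int - float = float

float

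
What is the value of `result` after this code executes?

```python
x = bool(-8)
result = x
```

x = True; result = True

True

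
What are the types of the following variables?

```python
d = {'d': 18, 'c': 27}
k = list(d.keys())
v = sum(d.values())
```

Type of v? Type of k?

sum of ints is int; list() converts to list

int, list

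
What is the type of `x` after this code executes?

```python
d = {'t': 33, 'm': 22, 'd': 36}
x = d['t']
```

Accessing dict[str, int] with str key returns int

int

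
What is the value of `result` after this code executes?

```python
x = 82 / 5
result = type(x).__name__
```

x is float; result = 'float'

'float'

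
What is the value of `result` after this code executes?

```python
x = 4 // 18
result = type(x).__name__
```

x is int; result = 'int'

'int'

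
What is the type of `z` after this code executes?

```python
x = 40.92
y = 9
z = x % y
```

float % int = float

float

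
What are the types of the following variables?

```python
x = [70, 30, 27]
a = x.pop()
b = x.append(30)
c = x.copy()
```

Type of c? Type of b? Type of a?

copy() returns list; append() returns None; pop() returns element

list, NoneType, int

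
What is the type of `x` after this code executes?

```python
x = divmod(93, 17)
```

divmod() returns tuple of (quotient, remainder)

tuple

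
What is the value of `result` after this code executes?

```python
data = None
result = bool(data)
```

data = None; result = False

False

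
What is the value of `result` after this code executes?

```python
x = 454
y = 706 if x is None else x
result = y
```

x = 454; y = 454; result = 454

454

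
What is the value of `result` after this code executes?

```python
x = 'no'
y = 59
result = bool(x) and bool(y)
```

x = 'no'; y = 59; result = True

True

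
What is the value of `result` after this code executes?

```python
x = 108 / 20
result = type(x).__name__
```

x is float; result = 'float'

'float'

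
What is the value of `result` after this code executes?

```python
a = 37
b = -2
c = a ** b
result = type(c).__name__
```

a is int; b is int; c is float; result = 'float'

'float'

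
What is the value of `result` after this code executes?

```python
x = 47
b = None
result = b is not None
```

x = 47; b = None; result = False

False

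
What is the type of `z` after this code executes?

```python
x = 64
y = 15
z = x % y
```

int % int = int

int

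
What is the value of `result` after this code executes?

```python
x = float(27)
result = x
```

x = 27.0; result = 27.0

27.0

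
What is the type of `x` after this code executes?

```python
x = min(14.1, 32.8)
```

min() of floats returns float

float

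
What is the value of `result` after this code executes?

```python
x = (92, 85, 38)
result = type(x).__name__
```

x is tuple; result = 'tuple'

'tuple'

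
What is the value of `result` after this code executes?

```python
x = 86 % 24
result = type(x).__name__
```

x is int; result = 'int'

'int'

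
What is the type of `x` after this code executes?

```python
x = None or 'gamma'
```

'or' with None returns the other truthy value (str)

str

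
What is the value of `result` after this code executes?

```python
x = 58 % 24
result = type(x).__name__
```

x is int; result = 'int'

'int'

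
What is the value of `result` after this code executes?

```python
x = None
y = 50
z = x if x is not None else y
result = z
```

x = None; y = 50; z = 50; result = 50

50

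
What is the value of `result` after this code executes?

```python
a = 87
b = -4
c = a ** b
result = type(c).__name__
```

a is int; b is int; c is float; result = 'float'

'float'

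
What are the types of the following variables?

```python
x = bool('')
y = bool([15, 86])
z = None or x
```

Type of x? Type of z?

bool() returns bool; None or bool returns the bool

bool, bool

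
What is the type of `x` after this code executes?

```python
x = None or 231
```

'or' with None returns the other truthy value

int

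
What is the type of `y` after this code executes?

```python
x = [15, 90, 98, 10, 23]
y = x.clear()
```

list.clear() returns None

NoneType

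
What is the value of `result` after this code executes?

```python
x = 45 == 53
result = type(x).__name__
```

x is bool; result = 'bool'

'bool'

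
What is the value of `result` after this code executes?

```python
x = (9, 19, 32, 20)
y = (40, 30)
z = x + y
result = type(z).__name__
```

x is tuple; y is tuple; z is tuple; result = 'tuple'

'tuple'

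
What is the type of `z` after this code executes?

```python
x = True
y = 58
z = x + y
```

bool + int = int (bool is subclass of int)

int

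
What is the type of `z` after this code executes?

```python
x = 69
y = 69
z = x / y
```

int / int = float

float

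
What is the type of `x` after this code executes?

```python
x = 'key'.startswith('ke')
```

str.startswith() returns bool

bool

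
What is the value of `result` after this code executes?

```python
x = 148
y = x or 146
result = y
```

x = 148; y = 148; result = 148

148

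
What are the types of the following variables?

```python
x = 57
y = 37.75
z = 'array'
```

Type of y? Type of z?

y is assigned a number with a decimal point, so it is a float; z is assigned a quoted string literal, so it is a str

float, str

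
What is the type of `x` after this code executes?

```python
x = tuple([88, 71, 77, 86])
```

tuple() constructor returns tuple

tuple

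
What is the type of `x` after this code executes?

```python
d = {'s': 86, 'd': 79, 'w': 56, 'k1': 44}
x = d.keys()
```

.keys() returns dict_keys view

dict_keys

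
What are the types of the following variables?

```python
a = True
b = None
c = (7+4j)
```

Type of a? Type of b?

a is assigned the constant True, which has type bool; b is assigned None, whose type is NoneType

bool, NoneType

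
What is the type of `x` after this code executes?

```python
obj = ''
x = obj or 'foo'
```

'or' returns first truthy value (str)

str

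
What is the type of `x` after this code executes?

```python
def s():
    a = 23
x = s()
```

Function without return returns None

NoneType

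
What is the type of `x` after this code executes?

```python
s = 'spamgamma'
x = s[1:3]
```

Slicing a str returns str

str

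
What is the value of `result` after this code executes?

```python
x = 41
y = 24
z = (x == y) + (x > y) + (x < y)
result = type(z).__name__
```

x is int; y is int; z is int; result = 'int'

'int'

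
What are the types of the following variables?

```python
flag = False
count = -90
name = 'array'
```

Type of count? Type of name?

count is assigned a bare integer (no decimal point), so it is an int; name is assigned a quoted string literal, so it is a str

int, str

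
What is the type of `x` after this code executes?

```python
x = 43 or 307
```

'or' returns first truthy value (int)

int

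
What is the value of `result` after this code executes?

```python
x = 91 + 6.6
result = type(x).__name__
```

x is float; result = 'float'

'float'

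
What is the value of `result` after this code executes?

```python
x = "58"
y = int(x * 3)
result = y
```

x = '58'; y = 585858; result = 585858

585858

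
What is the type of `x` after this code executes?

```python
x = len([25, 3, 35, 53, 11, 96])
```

len() always returns int

int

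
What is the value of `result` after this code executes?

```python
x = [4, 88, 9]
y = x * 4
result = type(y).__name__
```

x is list; y is list; result = 'list'

'list'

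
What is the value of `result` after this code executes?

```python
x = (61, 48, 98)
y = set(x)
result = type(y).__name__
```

x is tuple; y is set; result = 'set'

'set'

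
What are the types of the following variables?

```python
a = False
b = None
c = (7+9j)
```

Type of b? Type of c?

b is assigned None, whose type is NoneType; c is assigned (7+9j), an int plus an imaginary literal (j suffix), which evaluates to complex

NoneType, complex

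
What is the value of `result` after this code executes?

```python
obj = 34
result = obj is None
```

obj = 34; result = False

False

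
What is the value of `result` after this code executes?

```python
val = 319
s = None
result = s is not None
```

val = 319; s = None; result = False

False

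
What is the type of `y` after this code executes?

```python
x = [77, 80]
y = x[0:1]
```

Slicing a list returns a list

list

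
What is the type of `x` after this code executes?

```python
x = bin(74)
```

bin() returns str representation

str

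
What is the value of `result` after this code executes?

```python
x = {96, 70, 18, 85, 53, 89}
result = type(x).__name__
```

x is set; result = 'set'

'set'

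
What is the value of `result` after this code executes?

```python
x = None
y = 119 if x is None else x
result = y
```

x = None; y = 119; result = 119

119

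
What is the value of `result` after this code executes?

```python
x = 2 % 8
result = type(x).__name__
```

x is int; result = 'int'

'int'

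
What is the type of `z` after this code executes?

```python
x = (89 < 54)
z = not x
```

'not' returns bool

bool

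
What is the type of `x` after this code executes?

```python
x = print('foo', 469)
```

print() returns None

NoneType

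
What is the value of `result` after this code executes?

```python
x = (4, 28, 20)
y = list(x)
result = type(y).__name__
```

x is tuple; y is list; result = 'list'

'list'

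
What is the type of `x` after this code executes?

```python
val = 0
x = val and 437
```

'and' returns first falsy value (0 is int)

int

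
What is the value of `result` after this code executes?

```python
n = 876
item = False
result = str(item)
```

n = 876; item = False; result = 'False'

'False'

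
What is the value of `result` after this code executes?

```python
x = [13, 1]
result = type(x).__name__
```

x is list; result = 'list'

'list'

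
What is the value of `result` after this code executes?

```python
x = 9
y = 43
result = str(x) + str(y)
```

x = 9; y = 43; result = '943'

'943'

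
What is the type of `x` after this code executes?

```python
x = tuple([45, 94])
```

tuple() constructor returns tuple

tuple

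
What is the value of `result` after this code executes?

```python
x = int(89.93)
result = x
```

x = 89; result = 89

89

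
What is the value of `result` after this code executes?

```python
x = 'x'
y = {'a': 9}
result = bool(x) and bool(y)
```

x = 'x'; y = {'a': 9}; result = True

True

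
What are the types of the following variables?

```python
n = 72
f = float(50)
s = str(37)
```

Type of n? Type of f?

n is assigned a bare integer (no decimal point), so it is an int; f is assigned the result of calling float(), which returns a float

int, float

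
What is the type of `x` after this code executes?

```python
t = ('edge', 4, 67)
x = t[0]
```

Index 0 of tuple is a str literal

str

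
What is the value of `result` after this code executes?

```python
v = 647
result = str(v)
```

v = 647; result = '647'

'647'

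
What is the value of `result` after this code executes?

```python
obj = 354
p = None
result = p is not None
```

obj = 354; p = None; result = False

False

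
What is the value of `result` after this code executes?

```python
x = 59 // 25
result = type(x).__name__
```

x is int; result = 'int'

'int'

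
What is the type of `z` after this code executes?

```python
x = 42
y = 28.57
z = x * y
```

int * float = float

float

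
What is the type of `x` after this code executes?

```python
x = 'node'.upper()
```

str.upper() returns str

str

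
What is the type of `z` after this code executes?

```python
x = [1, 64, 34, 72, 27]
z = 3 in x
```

'in' operator returns bool

bool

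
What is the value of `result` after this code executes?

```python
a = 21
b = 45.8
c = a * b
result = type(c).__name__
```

a is int; b is float; c is float; result = 'float'

'float'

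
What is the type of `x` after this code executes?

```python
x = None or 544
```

'or' with None returns the other truthy value

int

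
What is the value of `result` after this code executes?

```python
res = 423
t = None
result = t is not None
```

res = 423; t = None; result = False

False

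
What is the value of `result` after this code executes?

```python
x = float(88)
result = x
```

x = 88.0; result = 88.0

88.0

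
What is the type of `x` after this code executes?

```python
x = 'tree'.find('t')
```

str.find() returns int index

int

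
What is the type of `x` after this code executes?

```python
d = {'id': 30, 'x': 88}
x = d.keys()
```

.keys() returns dict_keys view

dict_keys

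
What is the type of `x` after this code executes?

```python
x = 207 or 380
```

'or' returns first truthy value (int)

int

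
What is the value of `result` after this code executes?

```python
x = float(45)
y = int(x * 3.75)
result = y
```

x = 45.0; y = 168; result = 168

168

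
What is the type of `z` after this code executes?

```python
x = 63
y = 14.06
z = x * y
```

int * float = float

float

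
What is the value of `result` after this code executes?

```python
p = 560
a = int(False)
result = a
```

p = 560; a = 0; result = 0

0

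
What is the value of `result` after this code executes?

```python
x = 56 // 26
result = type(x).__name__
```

x is int; result = 'int'

'int'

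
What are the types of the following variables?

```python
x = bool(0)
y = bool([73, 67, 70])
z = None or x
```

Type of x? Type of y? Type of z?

bool() returns bool; bool() returns bool; None or bool returns the bool

bool, bool, bool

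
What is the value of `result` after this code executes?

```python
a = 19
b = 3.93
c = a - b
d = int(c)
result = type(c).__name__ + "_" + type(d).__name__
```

a is int; b is float; c is float; d is int; result = 'float_int'

'float_int'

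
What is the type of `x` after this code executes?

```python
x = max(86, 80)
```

max() of ints returns int

int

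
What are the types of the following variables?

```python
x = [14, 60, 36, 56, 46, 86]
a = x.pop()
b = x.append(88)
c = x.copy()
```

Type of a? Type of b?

pop() returns element; append() returns None

int, NoneType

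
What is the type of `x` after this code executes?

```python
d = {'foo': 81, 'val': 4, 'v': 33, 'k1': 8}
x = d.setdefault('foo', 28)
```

dict.setdefault() returns the (existing or default) value

int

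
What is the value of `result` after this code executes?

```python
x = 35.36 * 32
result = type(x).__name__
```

x is float; result = 'float'

'float'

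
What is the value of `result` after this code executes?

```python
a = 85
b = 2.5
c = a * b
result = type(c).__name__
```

a is int; b is float; c is float; result = 'float'

'float'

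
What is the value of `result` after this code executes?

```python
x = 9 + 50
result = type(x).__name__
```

x is int; result = 'int'

'int'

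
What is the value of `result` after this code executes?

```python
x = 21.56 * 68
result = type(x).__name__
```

x is float; result = 'float'

'float'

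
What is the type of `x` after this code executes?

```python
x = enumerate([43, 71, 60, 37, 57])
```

enumerate() returns an enumerate object

enumerate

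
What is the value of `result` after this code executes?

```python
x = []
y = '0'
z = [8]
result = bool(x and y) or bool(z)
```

x = []; y = '0'; z = [8]; result = True

True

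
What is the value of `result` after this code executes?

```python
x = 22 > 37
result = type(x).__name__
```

x is bool; result = 'bool'

'bool'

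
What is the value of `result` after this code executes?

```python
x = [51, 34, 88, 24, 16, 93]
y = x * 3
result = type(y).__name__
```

x is list; y is list; result = 'list'

'list'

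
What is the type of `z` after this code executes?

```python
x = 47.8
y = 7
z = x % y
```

float % int = float

float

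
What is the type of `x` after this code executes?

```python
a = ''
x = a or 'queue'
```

'or' returns first truthy value (str)

str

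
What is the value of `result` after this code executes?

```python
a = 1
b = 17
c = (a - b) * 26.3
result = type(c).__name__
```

a is int; b is int; c is float; result = 'float'

'float'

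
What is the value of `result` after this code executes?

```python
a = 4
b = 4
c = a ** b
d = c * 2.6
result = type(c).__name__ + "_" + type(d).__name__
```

a is int; b is int; c is int; d is float; result = 'int_float'

'int_float'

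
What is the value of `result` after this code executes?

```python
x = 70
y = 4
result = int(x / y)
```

x = 70; y = 4; result = 17

17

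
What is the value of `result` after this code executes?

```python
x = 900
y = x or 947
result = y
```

x = 900; y = 900; result = 900

900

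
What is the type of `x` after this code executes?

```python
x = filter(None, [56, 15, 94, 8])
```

filter() returns a filter object

filter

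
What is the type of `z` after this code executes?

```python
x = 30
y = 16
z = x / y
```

int / int = float

float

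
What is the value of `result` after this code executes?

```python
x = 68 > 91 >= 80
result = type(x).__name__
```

x is bool; result = 'bool'

'bool'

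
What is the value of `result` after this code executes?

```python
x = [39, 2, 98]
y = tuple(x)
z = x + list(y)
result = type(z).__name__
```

x is list; y is tuple; z is list; result = 'list'

'list'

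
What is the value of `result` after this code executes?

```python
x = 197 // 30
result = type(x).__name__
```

x is int; result = 'int'

'int'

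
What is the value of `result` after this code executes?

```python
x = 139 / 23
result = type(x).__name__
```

x is float; result = 'float'

'float'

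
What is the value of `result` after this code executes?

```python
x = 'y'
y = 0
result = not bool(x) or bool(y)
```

x = 'y'; y = 0; result = False

False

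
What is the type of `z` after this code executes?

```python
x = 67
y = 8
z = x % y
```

int % int = int

int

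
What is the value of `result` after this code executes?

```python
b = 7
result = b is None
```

b = 7; result = False

False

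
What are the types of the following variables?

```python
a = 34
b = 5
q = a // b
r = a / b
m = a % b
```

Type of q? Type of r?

// returns int; / returns float

int, float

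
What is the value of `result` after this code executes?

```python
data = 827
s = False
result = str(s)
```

data = 827; s = False; result = 'False'

'False'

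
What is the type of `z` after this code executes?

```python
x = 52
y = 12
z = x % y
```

int % int = int

int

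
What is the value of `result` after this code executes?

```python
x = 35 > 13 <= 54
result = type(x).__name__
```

x is bool; result = 'bool'

'bool'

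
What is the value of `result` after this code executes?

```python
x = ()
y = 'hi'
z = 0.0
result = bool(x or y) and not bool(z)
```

x = (); y = 'hi'; z = 0.0; result = True

True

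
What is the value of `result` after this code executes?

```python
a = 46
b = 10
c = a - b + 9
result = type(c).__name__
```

a is int; b is int; c is int; result = 'int'

'int'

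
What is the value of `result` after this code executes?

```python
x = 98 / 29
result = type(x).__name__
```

x is float; result = 'float'

'float'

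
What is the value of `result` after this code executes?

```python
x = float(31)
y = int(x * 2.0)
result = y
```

x = 31.0; y = 62; result = 62

62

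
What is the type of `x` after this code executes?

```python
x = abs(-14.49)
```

abs() of float returns float

float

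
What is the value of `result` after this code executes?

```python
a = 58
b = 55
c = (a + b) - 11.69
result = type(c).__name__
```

a is int; b is int; c is float; result = 'float'

'float'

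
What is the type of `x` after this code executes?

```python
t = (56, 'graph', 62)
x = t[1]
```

Index 1 of tuple is a str literal

str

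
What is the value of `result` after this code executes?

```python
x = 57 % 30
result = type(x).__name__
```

x is int; result = 'int'

'int'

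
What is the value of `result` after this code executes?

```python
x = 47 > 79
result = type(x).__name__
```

x is bool; result = 'bool'

'bool'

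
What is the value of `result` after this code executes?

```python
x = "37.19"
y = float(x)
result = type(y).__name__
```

x is str; y is float; result = 'float'

'float'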